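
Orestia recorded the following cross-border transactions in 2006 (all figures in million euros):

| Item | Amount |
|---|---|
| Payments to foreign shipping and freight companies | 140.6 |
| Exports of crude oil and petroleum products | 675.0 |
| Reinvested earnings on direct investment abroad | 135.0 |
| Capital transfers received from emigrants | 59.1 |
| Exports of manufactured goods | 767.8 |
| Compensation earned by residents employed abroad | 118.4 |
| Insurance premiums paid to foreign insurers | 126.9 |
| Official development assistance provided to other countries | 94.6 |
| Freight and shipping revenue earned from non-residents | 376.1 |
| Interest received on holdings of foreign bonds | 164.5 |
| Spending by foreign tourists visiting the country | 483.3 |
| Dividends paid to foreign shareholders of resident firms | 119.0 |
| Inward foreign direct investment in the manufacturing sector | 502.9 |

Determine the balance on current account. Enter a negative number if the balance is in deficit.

2239.0

Goods: 767.8 + 675.0 = 1442.8
Services: 483.3 - 140.6 + 376.1 - 126.9 = 591.9
Primary income: 164.5 + 135.0 + 118.4 - 119.0 = 298.9
Secondary income: -94.6
Current account = 1442.8 + 591.9 + 298.9 + (-94.6) = 2239.0
(Excluded from the current account — capital account: capital transfers received from emigrants 59.1; financial account: inward foreign direct investment in the manufacturing sector 502.9.)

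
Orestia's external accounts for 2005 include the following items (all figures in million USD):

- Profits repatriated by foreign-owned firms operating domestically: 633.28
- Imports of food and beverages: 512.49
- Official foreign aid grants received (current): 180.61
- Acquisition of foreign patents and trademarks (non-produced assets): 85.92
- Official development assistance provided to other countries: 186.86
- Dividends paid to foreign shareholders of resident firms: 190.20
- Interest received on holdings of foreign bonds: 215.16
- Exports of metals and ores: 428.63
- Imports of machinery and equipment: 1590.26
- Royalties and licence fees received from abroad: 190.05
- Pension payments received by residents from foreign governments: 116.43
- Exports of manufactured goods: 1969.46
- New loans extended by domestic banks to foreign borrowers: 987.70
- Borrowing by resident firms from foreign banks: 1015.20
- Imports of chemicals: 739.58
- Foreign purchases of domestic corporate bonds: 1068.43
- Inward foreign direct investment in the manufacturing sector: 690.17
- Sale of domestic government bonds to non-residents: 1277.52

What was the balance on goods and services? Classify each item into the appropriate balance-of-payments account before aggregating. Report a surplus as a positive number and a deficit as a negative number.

Goods: -512.49 + 1969.46 - 739.58 - 1590.26 + 428.63 = -444.24
Services: 190.05
Trade balance = -444.24 + 190.05 = -254.19
(Excluded from the trade balance — primary income: profits repatriated by foreign-owned firms operating domestically 633.28, dividends paid to foreign shareholders of resident firms 190.20, interest received on holdings of foreign bonds 215.16; secondary income: official foreign aid grants received (current) 180.61, official development assistance provided to other countries 186.86, pension payments received by residents from foreign governments 116.43; capital account: acquisition of foreign patents and trademarks (non-produced assets) 85.92; financial account: new loans extended by domestic banks to foreign borrowers 987.70, borrowing by resident firms from foreign banks 1015.20, foreign purchases of domestic corporate bonds 1068.43, inward foreign direct investment in the manufacturing sector 690.17, sale of domestic government bonds to non-residents 1277.52.)

-254.19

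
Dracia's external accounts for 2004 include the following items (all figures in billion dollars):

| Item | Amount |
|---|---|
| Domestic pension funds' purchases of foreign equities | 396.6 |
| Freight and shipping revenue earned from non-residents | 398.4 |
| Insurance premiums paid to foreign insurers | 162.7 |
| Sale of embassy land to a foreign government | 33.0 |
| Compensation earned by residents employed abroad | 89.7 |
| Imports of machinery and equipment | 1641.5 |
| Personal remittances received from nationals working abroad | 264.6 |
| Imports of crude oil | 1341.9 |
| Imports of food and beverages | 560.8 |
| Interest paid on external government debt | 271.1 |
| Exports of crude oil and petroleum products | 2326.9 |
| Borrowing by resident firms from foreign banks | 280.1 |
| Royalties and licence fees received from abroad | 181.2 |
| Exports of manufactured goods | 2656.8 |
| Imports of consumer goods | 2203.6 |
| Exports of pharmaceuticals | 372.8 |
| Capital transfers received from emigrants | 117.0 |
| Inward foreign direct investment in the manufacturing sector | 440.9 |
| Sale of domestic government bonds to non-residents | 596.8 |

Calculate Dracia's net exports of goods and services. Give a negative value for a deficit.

Goods: 2326.9 - 2203.6 + 372.8 - 560.8 + 2656.8 - 1641.5 - 1341.9 = -391.3
Services: 181.2 - 162.7 + 398.4 = 416.9
Trade balance = -391.3 + 416.9 = 25.6
(Excluded from the trade balance — financial account: domestic pension funds' purchases of foreign equities 396.6, borrowing by resident firms from foreign banks 280.1, inward foreign direct investment in the manufacturing sector 440.9, sale of domestic government bonds to non-residents 596.8; capital account: sale of embassy land to a foreign government 33.0, capital transfers received from emigrants 117.0; primary income: compensation earned by residents employed abroad 89.7, interest paid on external government debt 271.1; secondary income: personal remittances received from nationals working abroad 264.6.)

25.6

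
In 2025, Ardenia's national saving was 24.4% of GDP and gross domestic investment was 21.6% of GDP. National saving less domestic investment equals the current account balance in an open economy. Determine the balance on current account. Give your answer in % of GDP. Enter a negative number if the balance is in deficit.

CA = S - I = 24.4 - 21.6 = 2.8

2.8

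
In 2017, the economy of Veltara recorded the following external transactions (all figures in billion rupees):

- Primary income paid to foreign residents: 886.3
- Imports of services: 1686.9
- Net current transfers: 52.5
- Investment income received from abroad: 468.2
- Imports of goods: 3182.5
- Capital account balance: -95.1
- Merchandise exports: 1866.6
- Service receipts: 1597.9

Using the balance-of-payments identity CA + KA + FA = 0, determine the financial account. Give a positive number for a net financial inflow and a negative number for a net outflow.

1865.6

Goods balance = 1866.6 - 3182.5 = -1315.9
Services balance = 1597.9 - 1686.9 = -89.0
Trade balance (goods + services) = -1315.9 + (-89.0) = -1404.9
Net primary income = 468.2 - 886.3 = -418.1
Net secondary income = 52.5
Current account = -1404.9 + (-418.1) + 52.5 = -1770.5
Financial account = -(-1770.5 + (-95.1)) = 1865.6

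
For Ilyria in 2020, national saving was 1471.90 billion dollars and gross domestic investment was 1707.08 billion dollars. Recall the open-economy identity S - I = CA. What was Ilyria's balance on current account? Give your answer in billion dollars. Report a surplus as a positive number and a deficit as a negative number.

S - I = CA (net lending to the rest of the world).
CA = S - I = 1471.90 - 1707.08 = -235.18

-235.18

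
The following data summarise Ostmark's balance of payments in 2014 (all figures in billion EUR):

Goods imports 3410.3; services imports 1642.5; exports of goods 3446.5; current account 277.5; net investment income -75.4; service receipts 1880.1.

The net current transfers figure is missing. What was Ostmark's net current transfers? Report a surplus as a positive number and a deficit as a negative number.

Current account = goods balance + services balance + net primary income + net secondary income
Sum of the known components = 198.4
Net current transfers = CA - (known components) = 277.5 - 198.4 = 79.1

79.1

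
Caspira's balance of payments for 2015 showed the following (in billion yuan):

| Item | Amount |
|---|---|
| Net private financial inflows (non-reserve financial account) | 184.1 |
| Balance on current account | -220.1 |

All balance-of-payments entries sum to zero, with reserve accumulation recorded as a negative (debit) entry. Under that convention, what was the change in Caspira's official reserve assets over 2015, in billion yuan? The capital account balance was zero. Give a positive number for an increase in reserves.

-36.0

Official reserve transactions balance = -((-220.1) + 184.1) = 36.0
An accumulation of reserves is recorded as a debit (negative entry), so the change in the stock of reserves is the negative of that balance.
Change in official reserves = -(36.0) = -36.0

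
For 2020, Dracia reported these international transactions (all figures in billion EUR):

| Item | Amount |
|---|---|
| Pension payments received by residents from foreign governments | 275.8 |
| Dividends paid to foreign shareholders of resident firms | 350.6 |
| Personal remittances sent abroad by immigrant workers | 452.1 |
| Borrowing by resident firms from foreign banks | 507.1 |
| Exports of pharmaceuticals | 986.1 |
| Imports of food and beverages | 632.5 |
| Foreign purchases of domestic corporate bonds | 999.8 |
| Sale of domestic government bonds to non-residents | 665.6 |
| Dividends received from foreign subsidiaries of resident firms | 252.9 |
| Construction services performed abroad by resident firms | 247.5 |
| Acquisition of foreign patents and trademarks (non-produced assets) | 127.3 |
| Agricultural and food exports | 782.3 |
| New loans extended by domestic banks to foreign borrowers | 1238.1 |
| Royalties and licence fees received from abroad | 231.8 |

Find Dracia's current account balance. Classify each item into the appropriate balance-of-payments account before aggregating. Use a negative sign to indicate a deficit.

Goods: 986.1 + 782.3 - 632.5 = 1135.9
Services: 247.5 + 231.8 = 479.3
Primary income: 252.9 - 350.6 = -97.7
Secondary income: 275.8 - 452.1 = -176.3
Current account = 1135.9 + 479.3 + (-97.7) + (-176.3) = 1341.2
(Excluded from the current account — financial account: borrowing by resident firms from foreign banks 507.1, foreign purchases of domestic corporate bonds 999.8, sale of domestic government bonds to non-residents 665.6, new loans extended by domestic banks to foreign borrowers 1238.1; capital account: acquisition of foreign patents and trademarks (non-produced assets) 127.3.)

1341.2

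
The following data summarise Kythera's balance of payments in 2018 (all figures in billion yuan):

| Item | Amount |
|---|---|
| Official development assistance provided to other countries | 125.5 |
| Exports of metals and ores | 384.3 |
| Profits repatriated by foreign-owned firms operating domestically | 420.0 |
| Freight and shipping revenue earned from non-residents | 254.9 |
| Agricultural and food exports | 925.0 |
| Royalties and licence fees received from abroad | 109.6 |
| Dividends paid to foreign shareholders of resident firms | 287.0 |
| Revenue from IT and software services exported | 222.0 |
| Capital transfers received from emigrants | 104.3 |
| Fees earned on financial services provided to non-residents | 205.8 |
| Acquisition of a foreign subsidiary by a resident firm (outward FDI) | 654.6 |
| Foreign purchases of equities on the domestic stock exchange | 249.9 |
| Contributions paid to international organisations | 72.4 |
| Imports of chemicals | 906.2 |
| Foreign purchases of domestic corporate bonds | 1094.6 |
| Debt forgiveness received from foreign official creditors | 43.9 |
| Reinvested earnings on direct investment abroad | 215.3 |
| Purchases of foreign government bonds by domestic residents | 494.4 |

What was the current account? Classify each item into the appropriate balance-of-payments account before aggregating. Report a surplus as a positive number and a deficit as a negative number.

Goods: 925.0 + 384.3 - 906.2 = 403.1
Services: 109.6 + 254.9 + 205.8 + 222.0 = 792.3
Primary income: 215.3 - 287.0 - 420.0 = -491.7
Secondary income: -72.4 - 125.5 = -197.9
Current account = 403.1 + 792.3 + (-491.7) + (-197.9) = 505.8
(Excluded from the current account — capital account: capital transfers received from emigrants 104.3, debt forgiveness received from foreign official creditors 43.9; financial account: acquisition of a foreign subsidiary by a resident firm (outward FDI) 654.6, foreign purchases of equities on the domestic stock exchange 249.9, foreign purchases of domestic corporate bonds 1094.6, purchases of foreign government bonds by domestic residents 494.4.)

505.8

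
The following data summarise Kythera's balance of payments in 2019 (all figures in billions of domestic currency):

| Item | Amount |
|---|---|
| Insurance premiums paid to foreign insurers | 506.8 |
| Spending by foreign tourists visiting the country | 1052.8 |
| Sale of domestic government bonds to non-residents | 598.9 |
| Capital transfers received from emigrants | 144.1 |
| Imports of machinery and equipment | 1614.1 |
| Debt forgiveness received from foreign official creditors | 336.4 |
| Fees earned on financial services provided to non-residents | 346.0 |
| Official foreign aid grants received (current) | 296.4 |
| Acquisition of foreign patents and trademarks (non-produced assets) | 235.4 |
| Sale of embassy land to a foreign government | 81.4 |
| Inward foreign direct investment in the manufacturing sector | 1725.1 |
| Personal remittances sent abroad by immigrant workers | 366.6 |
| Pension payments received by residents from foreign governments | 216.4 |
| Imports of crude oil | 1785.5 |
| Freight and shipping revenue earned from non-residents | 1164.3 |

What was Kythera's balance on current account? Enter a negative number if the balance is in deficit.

Goods: -1785.5 - 1614.1 = -3399.6
Services: -506.8 + 1164.3 + 1052.8 + 346.0 = 2056.3
Secondary income: 296.4 - 366.6 + 216.4 = 146.2
Current account = (-3399.6) + 2056.3 + 146.2 = -1197.1
(Excluded from the current account — financial account: sale of domestic government bonds to non-residents 598.9, inward foreign direct investment in the manufacturing sector 1725.1; capital account: capital transfers received from emigrants 144.1, debt forgiveness received from foreign official creditors 336.4, acquisition of foreign patents and trademarks (non-produced assets) 235.4, sale of embassy land to a foreign government 81.4.)

-1197.1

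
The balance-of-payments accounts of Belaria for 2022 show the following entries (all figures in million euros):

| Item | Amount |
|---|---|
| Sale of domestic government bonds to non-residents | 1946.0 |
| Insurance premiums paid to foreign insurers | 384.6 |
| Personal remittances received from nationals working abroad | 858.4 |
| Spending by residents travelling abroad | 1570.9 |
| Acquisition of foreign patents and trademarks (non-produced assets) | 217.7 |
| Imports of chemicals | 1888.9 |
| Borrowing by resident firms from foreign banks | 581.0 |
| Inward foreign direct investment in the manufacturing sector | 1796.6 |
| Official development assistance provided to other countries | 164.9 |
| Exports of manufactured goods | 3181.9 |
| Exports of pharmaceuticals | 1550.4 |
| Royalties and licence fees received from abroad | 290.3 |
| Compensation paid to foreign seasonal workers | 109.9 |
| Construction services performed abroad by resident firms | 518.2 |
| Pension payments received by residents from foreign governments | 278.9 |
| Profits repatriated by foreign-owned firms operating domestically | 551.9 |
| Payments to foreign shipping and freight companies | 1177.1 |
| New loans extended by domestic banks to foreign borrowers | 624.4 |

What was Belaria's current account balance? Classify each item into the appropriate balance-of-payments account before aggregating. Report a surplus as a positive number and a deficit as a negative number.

829.9

Goods: -1888.9 + 1550.4 + 3181.9 = 2843.4
Services: -1177.1 - 384.6 - 1570.9 + 518.2 + 290.3 = -2324.1
Primary income: -551.9 - 109.9 = -661.8
Secondary income: -164.9 + 858.4 + 278.9 = 972.4
Current account = 2843.4 + (-2324.1) + (-661.8) + 972.4 = 829.9
(Excluded from the current account — financial account: sale of domestic government bonds to non-residents 1946.0, borrowing by resident firms from foreign banks 581.0, inward foreign direct investment in the manufacturing sector 1796.6, new loans extended by domestic banks to foreign borrowers 624.4; capital account: acquisition of foreign patents and trademarks (non-produced assets) 217.7.)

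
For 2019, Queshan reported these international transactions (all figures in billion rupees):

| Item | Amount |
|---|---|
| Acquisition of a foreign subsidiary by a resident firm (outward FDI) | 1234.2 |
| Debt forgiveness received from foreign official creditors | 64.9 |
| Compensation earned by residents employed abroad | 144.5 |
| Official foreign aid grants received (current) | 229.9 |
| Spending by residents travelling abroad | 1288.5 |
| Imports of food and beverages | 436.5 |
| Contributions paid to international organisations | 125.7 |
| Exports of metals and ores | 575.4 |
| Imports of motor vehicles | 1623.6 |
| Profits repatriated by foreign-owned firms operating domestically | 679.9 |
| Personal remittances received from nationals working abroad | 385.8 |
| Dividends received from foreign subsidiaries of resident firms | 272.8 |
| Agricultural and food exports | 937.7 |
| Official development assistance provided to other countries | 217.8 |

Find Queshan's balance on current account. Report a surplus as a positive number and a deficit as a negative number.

Goods: 575.4 - 1623.6 - 436.5 + 937.7 = -547.0
Services: -1288.5
Primary income: -679.9 + 144.5 + 272.8 = -262.6
Secondary income: -125.7 + 229.9 + 385.8 - 217.8 = 272.2
Current account = (-547.0) + (-1288.5) + (-262.6) + 272.2 = -1825.9
(Excluded from the current account — financial account: acquisition of a foreign subsidiary by a resident firm (outward FDI) 1234.2; capital account: debt forgiveness received from foreign official creditors 64.9.)

-1825.9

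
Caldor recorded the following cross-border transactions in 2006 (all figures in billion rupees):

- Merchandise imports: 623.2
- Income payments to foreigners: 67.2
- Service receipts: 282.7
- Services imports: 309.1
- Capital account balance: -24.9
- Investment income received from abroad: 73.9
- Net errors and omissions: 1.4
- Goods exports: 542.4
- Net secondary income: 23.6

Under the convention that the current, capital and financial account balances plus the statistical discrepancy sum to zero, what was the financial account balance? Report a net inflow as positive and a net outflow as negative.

100.4

Goods balance = 542.4 - 623.2 = -80.8
Services balance = 282.7 - 309.1 = -26.4
Trade balance (goods + services) = -80.8 + (-26.4) = -107.2
Net primary income = 73.9 - 67.2 = 6.7
Net secondary income = 23.6
Current account = -107.2 + 6.7 + 23.6 = -76.9
Financial account = -(-76.9 + (-24.9) + 1.4) = 100.4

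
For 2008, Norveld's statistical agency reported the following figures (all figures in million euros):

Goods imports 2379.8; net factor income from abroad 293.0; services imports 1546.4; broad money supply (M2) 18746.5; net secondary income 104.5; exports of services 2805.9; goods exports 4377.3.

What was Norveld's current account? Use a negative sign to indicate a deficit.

Goods balance = 4377.3 - 2379.8 = 1997.5
Services balance = 2805.9 - 1546.4 = 1259.5
Trade balance (goods + services) = 1997.5 + 1259.5 = 3257.0
Net primary income = 293.0
Net secondary income = 104.5
Current account = 3257.0 + 293.0 + 104.5 = 3654.5

3654.5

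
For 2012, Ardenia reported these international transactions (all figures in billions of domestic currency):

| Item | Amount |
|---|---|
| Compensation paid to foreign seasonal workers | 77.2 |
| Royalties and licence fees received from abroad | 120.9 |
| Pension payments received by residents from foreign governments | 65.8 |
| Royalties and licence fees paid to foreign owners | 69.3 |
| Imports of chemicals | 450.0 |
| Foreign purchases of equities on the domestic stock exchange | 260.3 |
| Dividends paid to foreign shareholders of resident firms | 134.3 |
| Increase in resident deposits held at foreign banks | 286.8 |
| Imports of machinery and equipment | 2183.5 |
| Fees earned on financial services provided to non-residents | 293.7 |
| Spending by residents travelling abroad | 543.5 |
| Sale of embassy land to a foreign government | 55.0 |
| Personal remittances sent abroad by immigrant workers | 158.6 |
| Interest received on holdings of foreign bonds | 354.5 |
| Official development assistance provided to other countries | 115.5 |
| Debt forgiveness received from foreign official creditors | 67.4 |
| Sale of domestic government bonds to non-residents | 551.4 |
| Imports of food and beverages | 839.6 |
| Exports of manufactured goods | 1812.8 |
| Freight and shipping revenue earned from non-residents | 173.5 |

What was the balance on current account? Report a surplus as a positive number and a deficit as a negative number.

Goods: -839.6 + 1812.8 - 2183.5 - 450.0 = -1660.3
Services: -543.5 + 173.5 - 69.3 + 120.9 + 293.7 = -24.7
Primary income: 354.5 - 134.3 - 77.2 = 143.0
Secondary income: -158.6 - 115.5 + 65.8 = -208.3
Current account = (-1660.3) + (-24.7) + 143.0 + (-208.3) = -1750.3
(Excluded from the current account — financial account: foreign purchases of equities on the domestic stock exchange 260.3, increase in resident deposits held at foreign banks 286.8, sale of domestic government bonds to non-residents 551.4; capital account: sale of embassy land to a foreign government 55.0, debt forgiveness received from foreign official creditors 67.4.)

-1750.3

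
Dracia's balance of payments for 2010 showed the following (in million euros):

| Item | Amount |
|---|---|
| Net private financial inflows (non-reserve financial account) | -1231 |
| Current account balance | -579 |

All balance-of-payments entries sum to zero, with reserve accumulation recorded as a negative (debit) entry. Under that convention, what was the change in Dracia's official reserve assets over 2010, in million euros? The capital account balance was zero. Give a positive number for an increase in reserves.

-1810

Official reserve transactions balance = -((-579) + (-1231)) = 1810
An accumulation of reserves is recorded as a debit (negative entry), so the change in the stock of reserves is the negative of that balance.
Change in official reserves = -(1810) = -1810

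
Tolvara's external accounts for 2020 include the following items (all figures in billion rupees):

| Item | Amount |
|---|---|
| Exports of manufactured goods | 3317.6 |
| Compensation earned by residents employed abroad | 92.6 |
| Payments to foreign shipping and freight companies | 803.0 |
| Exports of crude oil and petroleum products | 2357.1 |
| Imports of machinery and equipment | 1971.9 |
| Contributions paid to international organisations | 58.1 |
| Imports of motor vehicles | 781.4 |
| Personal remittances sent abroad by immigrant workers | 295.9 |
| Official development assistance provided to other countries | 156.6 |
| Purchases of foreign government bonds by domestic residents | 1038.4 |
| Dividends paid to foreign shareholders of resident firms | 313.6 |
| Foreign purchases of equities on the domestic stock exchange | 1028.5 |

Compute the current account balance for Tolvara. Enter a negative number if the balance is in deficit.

Goods: -1971.9 + 3317.6 + 2357.1 - 781.4 = 2921.4
Services: -803.0
Primary income: 92.6 - 313.6 = -221.0
Secondary income: -295.9 - 58.1 - 156.6 = -510.6
Current account = 2921.4 + (-803.0) + (-221.0) + (-510.6) = 1386.8
(Excluded from the current account — financial account: purchases of foreign government bonds by domestic residents 1038.4, foreign purchases of equities on the domestic stock exchange 1028.5.)

1386.8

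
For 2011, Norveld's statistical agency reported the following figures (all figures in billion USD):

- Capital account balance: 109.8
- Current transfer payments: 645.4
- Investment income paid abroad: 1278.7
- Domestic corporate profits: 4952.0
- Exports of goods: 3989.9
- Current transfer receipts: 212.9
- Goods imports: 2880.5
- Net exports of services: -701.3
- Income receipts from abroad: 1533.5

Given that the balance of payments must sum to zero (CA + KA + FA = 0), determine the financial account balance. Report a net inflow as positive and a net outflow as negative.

-340.2

Goods balance = 3989.9 - 2880.5 = 1109.4
Services balance = -701.3
Trade balance (goods + services) = 1109.4 + (-701.3) = 408.1
Net primary income = 1533.5 - 1278.7 = 254.8
Net secondary income = 212.9 - 645.4 = -432.5
Current account = 408.1 + 254.8 + (-432.5) = 230.4
Financial account = -(230.4 + 109.8) = -340.2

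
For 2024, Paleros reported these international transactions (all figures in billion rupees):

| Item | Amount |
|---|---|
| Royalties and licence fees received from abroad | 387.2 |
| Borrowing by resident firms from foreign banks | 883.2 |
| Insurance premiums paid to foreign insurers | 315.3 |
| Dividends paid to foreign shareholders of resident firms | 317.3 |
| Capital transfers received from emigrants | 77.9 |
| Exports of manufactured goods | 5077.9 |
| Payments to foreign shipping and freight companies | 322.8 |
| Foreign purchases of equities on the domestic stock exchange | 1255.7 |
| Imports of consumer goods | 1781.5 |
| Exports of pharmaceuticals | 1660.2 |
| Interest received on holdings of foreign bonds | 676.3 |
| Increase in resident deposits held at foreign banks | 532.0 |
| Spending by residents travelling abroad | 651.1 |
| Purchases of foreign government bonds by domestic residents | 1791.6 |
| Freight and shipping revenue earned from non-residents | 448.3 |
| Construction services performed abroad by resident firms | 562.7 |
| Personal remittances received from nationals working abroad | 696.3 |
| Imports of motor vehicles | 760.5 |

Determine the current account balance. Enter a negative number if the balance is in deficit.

Goods: -1781.5 + 1660.2 + 5077.9 - 760.5 = 4196.1
Services: -315.3 + 387.2 - 322.8 + 562.7 - 651.1 + 448.3 = 109.0
Primary income: 676.3 - 317.3 = 359.0
Secondary income: 696.3
Current account = 4196.1 + 109.0 + 359.0 + 696.3 = 5360.4
(Excluded from the current account — financial account: borrowing by resident firms from foreign banks 883.2, foreign purchases of equities on the domestic stock exchange 1255.7, increase in resident deposits held at foreign banks 532.0, purchases of foreign government bonds by domestic residents 1791.6; capital account: capital transfers received from emigrants 77.9.)

5360.4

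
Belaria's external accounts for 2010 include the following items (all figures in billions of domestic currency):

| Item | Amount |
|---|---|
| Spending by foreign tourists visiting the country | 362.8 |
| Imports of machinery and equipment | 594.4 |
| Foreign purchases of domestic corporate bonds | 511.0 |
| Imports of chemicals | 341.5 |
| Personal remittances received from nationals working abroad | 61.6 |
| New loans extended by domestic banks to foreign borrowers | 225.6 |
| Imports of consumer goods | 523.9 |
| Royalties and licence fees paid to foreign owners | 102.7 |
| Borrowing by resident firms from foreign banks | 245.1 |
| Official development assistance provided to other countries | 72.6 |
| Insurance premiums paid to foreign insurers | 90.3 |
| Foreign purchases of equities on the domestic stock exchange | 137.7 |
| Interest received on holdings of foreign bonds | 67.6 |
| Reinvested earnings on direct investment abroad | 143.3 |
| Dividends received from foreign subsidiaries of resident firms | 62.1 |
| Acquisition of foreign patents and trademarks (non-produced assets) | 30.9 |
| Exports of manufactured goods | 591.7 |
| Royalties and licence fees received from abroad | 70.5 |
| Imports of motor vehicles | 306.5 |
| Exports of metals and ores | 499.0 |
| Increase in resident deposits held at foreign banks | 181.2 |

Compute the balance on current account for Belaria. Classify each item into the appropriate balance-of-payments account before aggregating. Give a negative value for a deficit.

Goods: -341.5 - 306.5 + 591.7 + 499.0 - 594.4 - 523.9 = -675.6
Services: -90.3 + 70.5 - 102.7 + 362.8 = 240.3
Primary income: 143.3 + 67.6 + 62.1 = 273.0
Secondary income: -72.6 + 61.6 = -11.0
Current account = (-675.6) + 240.3 + 273.0 + (-11.0) = -173.3
(Excluded from the current account — financial account: foreign purchases of domestic corporate bonds 511.0, new loans extended by domestic banks to foreign borrowers 225.6, borrowing by resident firms from foreign banks 245.1, foreign purchases of equities on the domestic stock exchange 137.7, increase in resident deposits held at foreign banks 181.2; capital account: acquisition of foreign patents and trademarks (non-produced assets) 30.9.)

-173.3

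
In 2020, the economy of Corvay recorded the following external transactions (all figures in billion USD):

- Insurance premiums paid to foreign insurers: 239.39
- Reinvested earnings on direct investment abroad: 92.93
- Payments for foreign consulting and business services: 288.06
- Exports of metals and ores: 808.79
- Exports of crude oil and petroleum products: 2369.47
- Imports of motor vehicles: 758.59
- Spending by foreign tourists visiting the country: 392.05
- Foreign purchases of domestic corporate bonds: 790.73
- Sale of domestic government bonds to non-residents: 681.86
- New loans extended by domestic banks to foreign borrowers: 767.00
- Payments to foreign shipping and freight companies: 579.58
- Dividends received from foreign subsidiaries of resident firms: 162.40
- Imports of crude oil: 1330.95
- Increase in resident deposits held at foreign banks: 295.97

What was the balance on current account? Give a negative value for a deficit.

Goods: 2369.47 + 808.79 - 758.59 - 1330.95 = 1088.72
Services: -579.58 + 392.05 - 288.06 - 239.39 = -714.98
Primary income: 162.40 + 92.93 = 255.33
Current account = 1088.72 + (-714.98) + 255.33 = 629.07
(Excluded from the current account — financial account: foreign purchases of domestic corporate bonds 790.73, sale of domestic government bonds to non-residents 681.86, new loans extended by domestic banks to foreign borrowers 767.00, increase in resident deposits held at foreign banks 295.97.)

629.07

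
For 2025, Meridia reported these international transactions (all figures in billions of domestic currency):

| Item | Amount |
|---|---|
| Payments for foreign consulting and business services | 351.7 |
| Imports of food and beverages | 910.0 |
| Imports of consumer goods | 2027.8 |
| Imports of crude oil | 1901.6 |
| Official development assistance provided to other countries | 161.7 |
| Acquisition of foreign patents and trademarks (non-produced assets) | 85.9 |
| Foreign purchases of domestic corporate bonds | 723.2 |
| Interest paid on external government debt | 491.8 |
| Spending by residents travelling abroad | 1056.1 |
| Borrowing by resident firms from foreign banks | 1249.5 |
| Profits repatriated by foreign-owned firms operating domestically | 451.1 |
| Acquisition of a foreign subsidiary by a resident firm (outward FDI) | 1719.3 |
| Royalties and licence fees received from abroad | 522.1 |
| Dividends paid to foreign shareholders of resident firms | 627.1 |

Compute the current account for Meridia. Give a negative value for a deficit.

-7456.8

Goods: -910.0 - 1901.6 - 2027.8 = -4839.4
Services: 522.1 - 1056.1 - 351.7 = -885.7
Primary income: -627.1 - 491.8 - 451.1 = -1570.0
Secondary income: -161.7
Current account = (-4839.4) + (-885.7) + (-1570.0) + (-161.7) = -7456.8
(Excluded from the current account — capital account: acquisition of foreign patents and trademarks (non-produced assets) 85.9; financial account: foreign purchases of domestic corporate bonds 723.2, borrowing by resident firms from foreign banks 1249.5, acquisition of a foreign subsidiary by a resident firm (outward FDI) 1719.3.)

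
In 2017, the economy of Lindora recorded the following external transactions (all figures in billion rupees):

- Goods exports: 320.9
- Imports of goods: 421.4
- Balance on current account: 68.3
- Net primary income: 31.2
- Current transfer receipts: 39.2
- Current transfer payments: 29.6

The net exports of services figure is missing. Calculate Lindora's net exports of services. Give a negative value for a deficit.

Current account = goods balance + services balance + net primary income + net secondary income
Sum of the known components = -59.7
Net exports of services = CA - (known components) = 68.3 - (-59.7) = 128.0

128.0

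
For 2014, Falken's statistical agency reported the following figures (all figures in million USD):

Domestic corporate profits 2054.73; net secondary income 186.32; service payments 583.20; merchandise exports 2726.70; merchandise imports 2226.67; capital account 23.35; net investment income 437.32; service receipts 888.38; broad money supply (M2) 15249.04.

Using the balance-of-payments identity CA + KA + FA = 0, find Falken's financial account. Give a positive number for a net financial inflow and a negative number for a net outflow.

-1452.20

Goods balance = 2726.70 - 2226.67 = 500.03
Services balance = 888.38 - 583.20 = 305.18
Trade balance (goods + services) = 500.03 + 305.18 = 805.21
Net primary income = 437.32
Net secondary income = 186.32
Current account = 805.21 + 437.32 + 186.32 = 1428.85
Financial account = -(1428.85 + 23.35) = -1452.20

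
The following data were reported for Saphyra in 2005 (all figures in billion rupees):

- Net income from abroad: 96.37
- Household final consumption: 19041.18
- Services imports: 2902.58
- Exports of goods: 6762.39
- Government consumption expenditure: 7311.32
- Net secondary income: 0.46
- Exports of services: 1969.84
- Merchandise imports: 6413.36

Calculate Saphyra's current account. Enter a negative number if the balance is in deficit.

-486.88

Goods balance = 6762.39 - 6413.36 = 349.03
Services balance = 1969.84 - 2902.58 = -932.74
Trade balance (goods + services) = 349.03 + (-932.74) = -583.71
Net primary income = 96.37
Net secondary income = 0.46
Current account = -583.71 + 96.37 + 0.46 = -486.88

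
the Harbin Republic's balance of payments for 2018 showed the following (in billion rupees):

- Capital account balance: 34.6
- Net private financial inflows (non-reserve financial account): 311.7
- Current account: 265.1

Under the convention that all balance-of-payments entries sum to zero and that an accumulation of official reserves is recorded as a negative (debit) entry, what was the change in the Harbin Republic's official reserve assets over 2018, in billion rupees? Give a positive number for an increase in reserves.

611.4

Official reserve transactions balance = -(265.1 + 34.6 + 311.7) = -611.4
An accumulation of reserves is recorded as a debit (negative entry), so the change in the stock of reserves is the negative of that balance.
Change in official reserves = -(-611.4) = 611.4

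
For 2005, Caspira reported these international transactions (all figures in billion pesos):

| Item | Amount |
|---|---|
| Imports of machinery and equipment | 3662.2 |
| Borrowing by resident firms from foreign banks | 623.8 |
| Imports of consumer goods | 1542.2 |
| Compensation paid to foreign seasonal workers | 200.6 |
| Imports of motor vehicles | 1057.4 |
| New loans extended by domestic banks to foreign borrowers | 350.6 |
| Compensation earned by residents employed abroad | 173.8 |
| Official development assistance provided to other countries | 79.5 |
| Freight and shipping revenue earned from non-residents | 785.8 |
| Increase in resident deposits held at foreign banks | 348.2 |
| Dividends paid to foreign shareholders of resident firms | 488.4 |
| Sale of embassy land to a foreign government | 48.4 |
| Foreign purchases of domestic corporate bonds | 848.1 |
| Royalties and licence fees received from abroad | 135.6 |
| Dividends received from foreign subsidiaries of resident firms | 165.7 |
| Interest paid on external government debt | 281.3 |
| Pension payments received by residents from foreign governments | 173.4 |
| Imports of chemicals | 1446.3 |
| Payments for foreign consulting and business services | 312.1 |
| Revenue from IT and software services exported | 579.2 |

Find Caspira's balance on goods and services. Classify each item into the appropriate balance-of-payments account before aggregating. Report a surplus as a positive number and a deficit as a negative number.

-6519.6

Goods: -1057.4 - 1446.3 - 3662.2 - 1542.2 = -7708.1
Services: -312.1 + 579.2 + 785.8 + 135.6 = 1188.5
Trade balance = -7708.1 + 1188.5 = -6519.6
(Excluded from the trade balance — financial account: borrowing by resident firms from foreign banks 623.8, new loans extended by domestic banks to foreign borrowers 350.6, increase in resident deposits held at foreign banks 348.2, foreign purchases of domestic corporate bonds 848.1; primary income: compensation paid to foreign seasonal workers 200.6, compensation earned by residents employed abroad 173.8, dividends paid to foreign shareholders of resident firms 488.4, dividends received from foreign subsidiaries of resident firms 165.7, interest paid on external government debt 281.3; secondary income: official development assistance provided to other countries 79.5, pension payments received by residents from foreign governments 173.4; capital account: sale of embassy land to a foreign government 48.4.)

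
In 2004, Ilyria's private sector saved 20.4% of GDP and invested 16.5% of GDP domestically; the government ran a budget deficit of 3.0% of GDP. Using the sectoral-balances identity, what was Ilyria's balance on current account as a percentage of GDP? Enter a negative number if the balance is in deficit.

By the sectoral-balances identity, CA = (S_private - I) + (T - G).
Private balance = 20.4 - 16.5 = 3.9
Government balance (T - G) = -3.0
CA = 3.9 + (-3.0) = 0.9

0.9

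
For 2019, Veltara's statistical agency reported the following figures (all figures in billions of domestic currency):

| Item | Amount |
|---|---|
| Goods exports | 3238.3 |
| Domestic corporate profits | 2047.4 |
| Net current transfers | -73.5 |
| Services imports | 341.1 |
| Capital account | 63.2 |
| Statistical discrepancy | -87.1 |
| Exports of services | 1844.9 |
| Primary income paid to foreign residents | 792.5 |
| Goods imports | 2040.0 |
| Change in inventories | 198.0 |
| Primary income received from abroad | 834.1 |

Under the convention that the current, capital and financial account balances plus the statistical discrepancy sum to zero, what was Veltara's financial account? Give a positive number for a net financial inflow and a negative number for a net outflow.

Goods balance = 3238.3 - 2040.0 = 1198.3
Services balance = 1844.9 - 341.1 = 1503.8
Trade balance (goods + services) = 1198.3 + 1503.8 = 2702.1
Net primary income = 834.1 - 792.5 = 41.6
Net secondary income = -73.5
Current account = 2702.1 + 41.6 + (-73.5) = 2670.2
Financial account = -(2670.2 + 63.2 + (-87.1)) = -2646.3

-2646.3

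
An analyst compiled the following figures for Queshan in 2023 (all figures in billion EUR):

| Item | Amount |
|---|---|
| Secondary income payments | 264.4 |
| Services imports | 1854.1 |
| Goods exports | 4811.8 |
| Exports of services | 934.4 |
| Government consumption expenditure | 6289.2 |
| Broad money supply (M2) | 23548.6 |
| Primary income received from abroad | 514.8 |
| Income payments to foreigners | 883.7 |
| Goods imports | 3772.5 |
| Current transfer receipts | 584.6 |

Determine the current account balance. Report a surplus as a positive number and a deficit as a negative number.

70.9

Goods balance = 4811.8 - 3772.5 = 1039.3
Services balance = 934.4 - 1854.1 = -919.7
Trade balance (goods + services) = 1039.3 + (-919.7) = 119.6
Net primary income = 514.8 - 883.7 = -368.9
Net secondary income = 584.6 - 264.4 = 320.2
Current account = 119.6 + (-368.9) + 320.2 = 70.9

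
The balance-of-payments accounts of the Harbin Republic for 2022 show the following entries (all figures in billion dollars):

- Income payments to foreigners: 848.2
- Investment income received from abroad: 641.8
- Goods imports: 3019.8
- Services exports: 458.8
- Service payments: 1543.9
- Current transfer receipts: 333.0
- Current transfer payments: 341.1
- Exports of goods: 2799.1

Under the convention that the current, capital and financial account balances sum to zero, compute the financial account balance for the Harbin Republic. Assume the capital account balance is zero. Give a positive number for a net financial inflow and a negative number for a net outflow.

1520.3

Goods balance = 2799.1 - 3019.8 = -220.7
Services balance = 458.8 - 1543.9 = -1085.1
Trade balance (goods + services) = -220.7 + (-1085.1) = -1305.8
Net primary income = 641.8 - 848.2 = -206.4
Net secondary income = 333.0 - 341.1 = -8.1
Current account = -1305.8 + (-206.4) + (-8.1) = -1520.3
Financial account = -(-1520.3) = 1520.3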